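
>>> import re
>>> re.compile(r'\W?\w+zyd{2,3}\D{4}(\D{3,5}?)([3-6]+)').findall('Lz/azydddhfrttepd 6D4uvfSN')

With 2 capturing groups, `findall` returns a 2-tuple per match.

[('tepd ', '6')]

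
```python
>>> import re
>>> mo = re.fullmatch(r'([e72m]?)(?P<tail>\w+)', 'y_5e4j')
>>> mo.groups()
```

('', 'y_5e4j')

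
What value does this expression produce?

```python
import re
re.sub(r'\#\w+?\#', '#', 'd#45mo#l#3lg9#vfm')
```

'd#l#vfm'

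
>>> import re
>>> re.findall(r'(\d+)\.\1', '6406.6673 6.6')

['6', '6']

A backreference is literal: `\1` must see the identical characters the first group matched.
Matches: at [3:6] match '6.6', group 1 = '6'; at [10:13] match '6.6', group 1 = '6'.
One capturing group, so `findall` returns just the captured substring from each match — 2 in all.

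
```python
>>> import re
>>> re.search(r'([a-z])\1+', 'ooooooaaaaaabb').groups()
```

A backreference is literal: `\1` must see the identical characters the first group matched.
`re.search` tries every starting position until one works.
The match spans [0:6] → 'oooooo'.
Captured: group 1 = 'o'.

('o',)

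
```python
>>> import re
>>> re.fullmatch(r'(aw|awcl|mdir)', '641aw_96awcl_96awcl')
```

`re.fullmatch` requires the pattern to consume the entire string.
Here there's no way to consume every character, so the call returns None.

None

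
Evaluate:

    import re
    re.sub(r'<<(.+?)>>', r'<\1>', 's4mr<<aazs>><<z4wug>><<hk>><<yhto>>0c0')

The replacement refers to a captured group, so each match is rewritten using its own captured text.

's4mr<aazs><z4wug><hk><yhto>0c0'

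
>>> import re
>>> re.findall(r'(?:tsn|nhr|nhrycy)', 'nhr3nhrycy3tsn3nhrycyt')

['nhr', 'nhr', 'tsn', 'nhr']

The regex engine tests alternatives in the order written; an earlier branch that matches wins even if a later one would match more.
Scanning left to right: at [0:3] → 'nhr'; at [4:7] → 'nhr'; at [11:14] → 'tsn'; at [15:18] → 'nhr'.
No capturing groups, so `findall` returns the 4 full match strings.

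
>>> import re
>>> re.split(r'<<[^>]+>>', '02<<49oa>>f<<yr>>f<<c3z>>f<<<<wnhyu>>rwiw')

Matches to split on: at [2:10] → '<<49oa>>'; at [11:17] → '<<yr>>'; at [18:25] → '<<c3z>>'; at [26:37] → '<<<<wnhyu>>'.
Each match becomes a cut point; 5 segments remain.

['02', 'f', 'f', 'f', 'rwiw']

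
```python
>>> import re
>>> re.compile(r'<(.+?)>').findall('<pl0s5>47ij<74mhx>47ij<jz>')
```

['pl0s5', '74mhx', 'jz']

With the lazy modifier that quantifier settles for the fewest repetitions that let the rest of the pattern succeed (the atoms after it are unaffected and can still be greedy).
With a single group, `findall` returns only what that group captured — 3 items.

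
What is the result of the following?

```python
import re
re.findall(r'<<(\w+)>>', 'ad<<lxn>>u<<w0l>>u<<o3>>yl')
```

Matches: at [2:9] match '<<lxn>>', group 1 = 'lxn'; at [10:17] match '<<w0l>>', group 1 = 'w0l'; at [18:24] match '<<o3>>', group 1 = 'o3'.
One capturing group, so `findall` returns just the captured substring from each match — 3 in all.

['lxn', 'w0l', 'o3']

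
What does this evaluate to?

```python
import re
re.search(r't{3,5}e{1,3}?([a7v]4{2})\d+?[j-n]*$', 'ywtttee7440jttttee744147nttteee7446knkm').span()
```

(25, 39)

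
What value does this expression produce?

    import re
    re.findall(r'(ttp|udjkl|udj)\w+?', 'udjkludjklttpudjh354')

['udjkl', 'ttp']

The regex engine tests alternatives in the order written; an earlier branch that matches wins even if a later one would match more.
Because there's exactly one group, `findall` drops the full match and keeps group 1 from each hit.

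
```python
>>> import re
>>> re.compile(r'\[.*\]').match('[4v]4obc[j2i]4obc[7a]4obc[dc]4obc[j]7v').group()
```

With `match`, the pattern is implicitly anchored at the beginning.
The match spans [0:36] → '[4v]4obc[j2i]4obc[7a]4obc[dc]4obc[j]'.

'[4v]4obc[j2i]4obc[7a]4obc[dc]4obc[j]'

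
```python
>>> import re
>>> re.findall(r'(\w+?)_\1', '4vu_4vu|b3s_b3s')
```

['4vu', 'b3s']

`\1` has to match the exact text group 1 already captured.
Walking the string: at [0:7] match '4vu_4vu', group 1 = '4vu'; at [8:15] match 'b3s_b3s', group 1 = 'b3s'.
`findall` collects group 1 from each match (2 total).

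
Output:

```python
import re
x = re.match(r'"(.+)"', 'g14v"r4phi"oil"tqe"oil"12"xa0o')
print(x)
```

With `match`, the pattern is implicitly anchored at the beginning.
Here the pattern fails at index 0, so the call returns None.

None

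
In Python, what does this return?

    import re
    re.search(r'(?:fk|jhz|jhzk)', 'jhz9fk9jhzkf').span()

(0, 3)

The match spans [0:3] → 'jhz'.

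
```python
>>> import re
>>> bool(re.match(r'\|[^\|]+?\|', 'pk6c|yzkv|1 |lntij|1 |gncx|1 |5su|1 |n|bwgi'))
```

`re.match` only tries the pattern at the start of the string.
Here the pattern fails at index 0, so the call returns None, and `bool(None)` is False.

False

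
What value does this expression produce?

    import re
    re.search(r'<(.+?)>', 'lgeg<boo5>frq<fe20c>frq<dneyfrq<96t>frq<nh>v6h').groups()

The match spans [4:10] → '<boo5>'.
Captured: group 1 = 'boo5'.

('boo5',)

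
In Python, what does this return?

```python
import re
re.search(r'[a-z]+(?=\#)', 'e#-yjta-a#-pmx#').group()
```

Lookahead/lookbehind check context without consuming it, so the matched span excludes the asserted characters.
`re.search` scans for the first position where the pattern succeeds.
The match spans [0:1] → 'e'.

'e'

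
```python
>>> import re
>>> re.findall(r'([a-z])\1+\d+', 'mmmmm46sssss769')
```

['m', 's']

A backreference is literal: `\1` must see the identical characters the first group matched.
One capturing group, so `findall` returns just the captured substring from each match — 2 in all.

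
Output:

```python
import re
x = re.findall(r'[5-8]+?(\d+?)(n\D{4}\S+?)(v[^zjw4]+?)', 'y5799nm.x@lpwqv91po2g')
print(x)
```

The pattern matches one or more of a character in [5-8] (lazy); then one or more of a digit (lazy) (captured); then the literal 'n', then exactly 4 of a non-digit, then one or more of a non-whitespace character (lazy) (captured); then a literal 'v', then one or more of any character except [zjw4] (lazy) (captured).
With the lazy modifier that quantifier settles for the fewest repetitions that let the rest of the pattern succeed (the atoms after it are unaffected and can still be greedy).
Matches: at [1:16] match '5799nm.x@lpwqv9', groups = ('799', 'nm.x@lpwq', 'v9').
`findall` packs the 3 group values into a tuple for every match.

[('799', 'nm.x@lpwq', 'v9')]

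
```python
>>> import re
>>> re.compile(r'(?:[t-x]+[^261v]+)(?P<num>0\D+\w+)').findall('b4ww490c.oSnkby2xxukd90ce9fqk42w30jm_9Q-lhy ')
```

['0c.oSnkby2xxukd90ce9fqk42w30jm_9Q']

This matches one or more of a character in [t-x], then one or more of any character except [261v] (non-capturing group); then a literal '0', then one or more of a non-digit, then one or more of a word character (captured as 'num').
Walking the string: at [2:39] match 'ww490c.oSnkby2xxukd90ce9fqk42w30jm_9Q', group 1 = '0c.oSnkby2xxukd90ce9fqk42w30jm_9Q'.
With a single group, `findall` returns only what that group captured — 1 item.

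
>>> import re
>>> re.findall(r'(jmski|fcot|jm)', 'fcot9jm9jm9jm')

Walking the string: at [0:4] match 'fcot', group 1 = 'fcot'; at [5:7] match 'jm', group 1 = 'jm'; at [8:10] match 'jm', group 1 = 'jm'; at [11:13] match 'jm', group 1 = 'jm'.
Because there's exactly one group, `findall` drops the full match and keeps group 1 from each hit.

['fcot', 'jm', 'jm', 'jm']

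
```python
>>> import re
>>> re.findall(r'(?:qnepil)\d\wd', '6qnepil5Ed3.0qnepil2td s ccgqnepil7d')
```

Pattern: the literal 'qne', then the literal 'pil' (non-capturing group); then a digit, then a word character, then the literal 'd'.
Scanning left to right: at [1:10] → 'qnepil5Ed'; at [13:22] → 'qnepil2td'.
Since nothing is captured, `findall` lists the 2 matched substrings directly.

['qnepil5Ed', 'qnepil2td']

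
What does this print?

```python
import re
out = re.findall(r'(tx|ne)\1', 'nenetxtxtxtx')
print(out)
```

`\1` is not a pattern — it's the concrete string captured by group 1, re-applied verbatim.
Matches: at [0:4] match 'nene', group 1 = 'ne'; at [4:8] match 'txtx', group 1 = 'tx'; at [8:12] match 'txtx', group 1 = 'tx'.
With a single group, `findall` returns only what that group captured — 3 items.

['ne', 'tx', 'tx']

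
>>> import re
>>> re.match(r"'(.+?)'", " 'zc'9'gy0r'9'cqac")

None

`re.match` only tries the pattern at the start of the string.
Here position 0 doesn't satisfy it, so the call returns None.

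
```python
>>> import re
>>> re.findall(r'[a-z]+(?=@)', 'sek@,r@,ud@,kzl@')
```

['sek', 'r', 'ud', 'kzl']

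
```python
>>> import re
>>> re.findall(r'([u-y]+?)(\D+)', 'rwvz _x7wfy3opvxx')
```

[('w', 'vz _x'), ('w', 'fy'), ('v', 'xx')]

Pattern: one or more of a character in [u-y] (lazy) (captured); then one or more of a non-digit (captured).
Lazy quantifiers expand one character at a time until the remainder of the pattern can match.
Walking the string: at [1:7] match 'wvz _x', groups = ('w', 'vz _x'); at [8:11] match 'wfy', groups = ('w', 'fy'); at [14:17] match 'vxx', groups = ('v', 'xx').
`findall` packs the 2 group values into a tuple for every match.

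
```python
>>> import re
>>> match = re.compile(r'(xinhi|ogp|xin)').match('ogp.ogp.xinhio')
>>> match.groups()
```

('ogp',)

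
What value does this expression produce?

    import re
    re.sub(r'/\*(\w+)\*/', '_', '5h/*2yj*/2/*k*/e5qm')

Every occurrence is swapped for '_'.

'5h_2_e5qm'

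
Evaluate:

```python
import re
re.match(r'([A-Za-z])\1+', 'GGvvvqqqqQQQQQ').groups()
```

('G',)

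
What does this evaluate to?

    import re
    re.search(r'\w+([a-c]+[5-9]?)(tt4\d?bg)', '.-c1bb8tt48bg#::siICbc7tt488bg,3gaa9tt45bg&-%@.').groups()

('b8', 'tt48bg')

The match spans [2:13] → 'c1bb8tt48bg'.
Captured: group 1 = 'b8', group 2 = 'tt48bg'.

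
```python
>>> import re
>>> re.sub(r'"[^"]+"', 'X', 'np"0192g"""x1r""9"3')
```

'npX"XX3'

`sub` substitutes 'X' at each match site.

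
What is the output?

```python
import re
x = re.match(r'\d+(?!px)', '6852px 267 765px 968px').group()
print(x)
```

The negative lookaround is zero-width — it rules out positions where the adjacent text would match, without consuming anything.
With `match`, the pattern is implicitly anchored at the beginning.
The match spans [0:3] → '685'.

685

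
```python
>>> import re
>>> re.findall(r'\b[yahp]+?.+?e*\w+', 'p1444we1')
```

['p1444we1']

`findall` yields the raw match text (1 of them) because the pattern has no groups.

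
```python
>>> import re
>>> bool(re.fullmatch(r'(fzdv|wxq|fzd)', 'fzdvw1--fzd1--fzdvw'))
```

`re.fullmatch` requires the pattern to consume the entire string.
Here the string isn't matched end-to-end, so the call returns None, and `bool(None)` is False.

False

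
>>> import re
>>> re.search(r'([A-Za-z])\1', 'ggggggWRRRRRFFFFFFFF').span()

`\1` is not a pattern — it's the concrete string captured by group 1, re-applied verbatim.
Unlike `match`, `search` isn't anchored — it looks for the pattern anywhere in the string.
The match spans [0:2] → 'gg'.
Captured: group 1 = 'g'.

(0, 2)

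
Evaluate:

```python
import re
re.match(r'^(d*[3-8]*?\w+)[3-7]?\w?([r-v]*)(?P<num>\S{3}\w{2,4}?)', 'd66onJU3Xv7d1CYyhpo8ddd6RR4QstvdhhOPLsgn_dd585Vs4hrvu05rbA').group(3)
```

The match spans [0:58] → 'd66onJU3Xv7d1CYyhpo8ddd6RR4QstvdhhOPLsgn_dd585Vs4hrvu05rbA'.
Captured: group 1 = 'd66onJU3Xv7d1CYyhpo8ddd6RR4QstvdhhOPLsgn_dd585Vs4hrvu', group 2 = '', group 3 = '05rbA'.

'05rbA'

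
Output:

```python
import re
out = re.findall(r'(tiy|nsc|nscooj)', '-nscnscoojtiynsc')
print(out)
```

The regex engine tests alternatives in the order written; an earlier branch that matches wins even if a later one would match more.
Matches: at [1:4] match 'nsc', group 1 = 'nsc'; at [4:7] match 'nsc', group 1 = 'nsc'; at [10:13] match 'tiy', group 1 = 'tiy'; at [13:16] match 'nsc', group 1 = 'nsc'.
`findall` collects group 1 from each match (4 total).

['nsc', 'nsc', 'tiy', 'nsc']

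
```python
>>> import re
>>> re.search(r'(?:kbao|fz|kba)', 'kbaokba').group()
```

'kbao'

The regex engine tests alternatives in the order written; an earlier branch that matches wins even if a later one would match more.
`re.search` tries every starting position until one works.
The match spans [0:4] → 'kbao'.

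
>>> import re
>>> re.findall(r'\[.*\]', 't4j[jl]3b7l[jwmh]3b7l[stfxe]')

['[jl]3b7l[jwmh]3b7l[stfxe]']

Walking the string: at [3:28] → '[jl]3b7l[jwmh]3b7l[stfxe]'.
With no groups in the pattern, `findall` gives back each whole match — 1 here.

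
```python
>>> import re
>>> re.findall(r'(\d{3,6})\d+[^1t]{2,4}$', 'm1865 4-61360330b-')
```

['613603']

This matches 3 to 6 of a digit (captured); then one or more of a digit, then 2 to 4 of any character except [1t]; then anchored at the end.
Scanning left to right: at [8:18] match '61360330b-', group 1 = '613603'.
One capturing group, so `findall` returns just the captured substring from the one match — 1 in all.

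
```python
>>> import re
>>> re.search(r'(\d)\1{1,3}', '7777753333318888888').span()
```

(0, 4)

A backreference is literal: `\1` must see the identical characters the first group matched.
Unlike `match`, `search` isn't anchored — it looks for the pattern anywhere in the string.
The match spans [0:4] → '7777'.
Captured: group 1 = '7'.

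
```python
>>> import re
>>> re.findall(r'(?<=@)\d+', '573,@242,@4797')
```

['242', '4797']

The lookaround is zero-width — it requires the adjacent text to match without consuming it, so the asserted text isn't part of the match.
Walking the string: at [5:8] → '242'; at [10:14] → '4797'.
With no groups in the pattern, `findall` gives back each whole match — 2 here.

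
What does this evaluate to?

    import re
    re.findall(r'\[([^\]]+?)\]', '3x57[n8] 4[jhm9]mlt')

['n8', 'jhm9']

Walking the string: at [4:8] match '[n8]', group 1 = 'n8'; at [10:16] match '[jhm9]', group 1 = 'jhm9'.
One capturing group, so `findall` returns just the captured substring from each match — 2 in all.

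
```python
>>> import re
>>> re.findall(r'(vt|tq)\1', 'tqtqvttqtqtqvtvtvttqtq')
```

['tq', 'tq', 'vt', 'tq']

The backreference `\1` re-matches whatever the first group consumed, character for character.
One capturing group, so `findall` returns just the captured substring from each match — 4 in all.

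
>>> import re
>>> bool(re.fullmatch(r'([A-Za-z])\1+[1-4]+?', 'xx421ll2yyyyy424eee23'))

False

The backreference `\1` re-matches whatever the first group consumed, character for character.
`re.fullmatch` is like wrapping the pattern in `^…$` (in single-line mode).
Here the string isn't matched end-to-end, so the call returns None, and `bool(None)` is False.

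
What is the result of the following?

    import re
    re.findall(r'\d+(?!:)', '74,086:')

The negative lookaround is zero-width — it rules out positions where the adjacent text would match, without consuming anything.
No capturing groups, so `findall` returns the 2 full match strings.

['74', '08']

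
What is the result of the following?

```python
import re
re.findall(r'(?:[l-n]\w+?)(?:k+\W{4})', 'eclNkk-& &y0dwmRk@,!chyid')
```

The pattern matches a character in [l-n], then one or more of a word character (lazy) (non-capturing group); then one or more of the literal 'k', then exactly 4 of a non-word character (non-capturing group).
Walking the string: at [2:10] → 'lNkk-& &'.
No capturing groups, so `findall` returns the 1 full match string.

['lNkk-& &']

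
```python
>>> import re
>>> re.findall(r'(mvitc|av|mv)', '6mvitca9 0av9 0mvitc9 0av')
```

['mvitc', 'av', 'mvitc', 'av']

Alternation tries branches left to right and keeps the first one that lets the overall match succeed at that position.
Matches: at [1:6] match 'mvitc', group 1 = 'mvitc'; at [10:12] match 'av', group 1 = 'av'; at [15:20] match 'mvitc', group 1 = 'mvitc'; at [23:25] match 'av', group 1 = 'av'.
`findall` collects group 1 from each match (4 total).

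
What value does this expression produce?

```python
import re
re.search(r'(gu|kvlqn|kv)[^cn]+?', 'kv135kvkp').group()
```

The match spans [0:3] → 'kv1'.

'kv1'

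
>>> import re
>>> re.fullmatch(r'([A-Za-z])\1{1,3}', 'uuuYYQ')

The backreference `\1` re-matches whatever the first group consumed, character for character.
`re.fullmatch` requires the pattern to consume the entire string.
Here the pattern can't cover the whole string, so the call returns None.

None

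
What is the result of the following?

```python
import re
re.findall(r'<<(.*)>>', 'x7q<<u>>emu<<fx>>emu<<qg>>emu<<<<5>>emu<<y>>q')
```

['u>>emu<<fx>>emu<<qg>>emu<<<<5>>emu<<y']

Matches: at [3:44] match '<<u>>emu<<fx>>emu<<qg>>emu<<<<5>>emu<<y>>', group 1 = 'u>>emu<<fx>>emu<<qg>>emu<<<<5>>emu<<y'.
Because there's exactly one group, `findall` drops the full match and keeps group 1 from the one hit.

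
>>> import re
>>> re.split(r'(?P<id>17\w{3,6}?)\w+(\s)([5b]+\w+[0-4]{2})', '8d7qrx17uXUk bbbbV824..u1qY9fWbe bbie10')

['8d7qrx', '17uXU', ' ', 'bbbbV824', '..u1qY9fWbe bbie10']

This matches the literal '17', then 3 to 6 of a word character (lazy) (captured as 'id'); then one or more of a word character; then whitespace (captured); then one or more of one of [5b], then one or more of a word character, then exactly 2 of a character in [0-4] (captured).
Matches to split on: at [6:21] → '17uXUk bbbbV824'.
Because the pattern has a capturing group, `split` also inserts each captured text between the pieces.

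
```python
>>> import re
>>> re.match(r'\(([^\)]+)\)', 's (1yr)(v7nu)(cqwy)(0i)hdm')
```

None

With `match`, the pattern is implicitly anchored at the beginning.
Here the string doesn't start with a match, so the call returns None.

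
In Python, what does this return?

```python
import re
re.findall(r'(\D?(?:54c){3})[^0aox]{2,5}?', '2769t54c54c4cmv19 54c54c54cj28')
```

[' 54c54c54c']

Pattern: optionally a non-digit, then the literal '54c' repeated 3 times (captured); then 2 to 5 of any character except [0aox] (lazy).
One capturing group, so `findall` returns just the captured substring from the one match — 1 in all.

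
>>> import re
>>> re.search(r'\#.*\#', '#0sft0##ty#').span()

`search` walks the string left to right and returns the first match it finds.
The match spans [0:11] → '#0sft0##ty#'.

(0, 11)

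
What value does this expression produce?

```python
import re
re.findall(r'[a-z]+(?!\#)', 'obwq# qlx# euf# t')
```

['obw', 'ql', 'eu', 't']

The negative lookaround is zero-width — it rules out positions where the adjacent text would match, without consuming anything.
Scanning left to right: at [0:3] → 'obw'; at [6:8] → 'ql'; at [11:13] → 'eu'; at [16:17] → 't'.
With no groups in the pattern, `findall` gives back each whole match — 4 here.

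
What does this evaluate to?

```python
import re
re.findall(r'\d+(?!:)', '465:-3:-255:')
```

A negative assertion filters positions out without eating any characters.
Scanning left to right: at [0:2] → '46'; at [8:10] → '25'.
Since nothing is captured, `findall` lists the 2 matched substrings directly.

['46', '25']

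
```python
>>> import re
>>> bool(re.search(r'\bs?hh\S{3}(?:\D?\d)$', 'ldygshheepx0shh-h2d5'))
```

False

The pattern matches a word boundary (`\b`, zero-width); then optionally the literal 's', then the literal 'hh', then exactly 3 of a non-whitespace character; then optionally a non-digit, then a digit (non-capturing group); then anchored at the end.
Here no position works, so the call returns None, and `bool(None)` is False.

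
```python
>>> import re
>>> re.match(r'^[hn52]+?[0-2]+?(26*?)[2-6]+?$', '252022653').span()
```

(0, 9)

`re.match` only tries the pattern at the start of the string.
The match spans [0:9] → '252022653'.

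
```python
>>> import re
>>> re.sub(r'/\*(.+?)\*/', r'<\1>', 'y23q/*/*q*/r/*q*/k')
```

The `?` after the quantifier makes it lazy — it takes as little as possible before letting the rest of the pattern try.
Each match is replaced using the text its own group 1 captured.

'y23q</*q>r<q>k'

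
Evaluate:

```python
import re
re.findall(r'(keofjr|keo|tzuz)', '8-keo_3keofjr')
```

Branches in `(...|...)` are attempted left-to-right; the first branch that allows the whole pattern to succeed is taken.
`findall` collects group 1 from each match (2 total).

['keo', 'keofjr']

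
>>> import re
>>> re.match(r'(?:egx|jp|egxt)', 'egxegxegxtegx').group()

With `match`, the pattern is implicitly anchored at the beginning.
The match spans [0:3] → 'egx'.

'egx'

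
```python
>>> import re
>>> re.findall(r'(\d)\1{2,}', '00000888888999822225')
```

The backreference `\1` re-matches whatever the first group consumed, character for character.
Walking the string: at [0:5] match '00000', group 1 = '0'; at [5:11] match '888888', group 1 = '8'; at [11:14] match '999', group 1 = '9'; at [15:19] match '2222', group 1 = '2'.
`findall` collects group 1 from each match (4 total).

['0', '8', '9', '2']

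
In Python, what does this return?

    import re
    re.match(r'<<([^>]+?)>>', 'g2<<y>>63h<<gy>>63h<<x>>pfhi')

`re.match` only tries the pattern at the start of the string.
Here position 0 doesn't satisfy it, so the call returns None.

None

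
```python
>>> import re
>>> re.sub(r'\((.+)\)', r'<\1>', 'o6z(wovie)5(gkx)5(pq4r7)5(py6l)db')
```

'o6z<wovie)5(gkx)5(pq4r7)5(py6l>db'

Matches: at [3:31] → '(wovie)5(gkx)5(pq4r7)5(py6l)'.
`\1` in the replacement pulls in group 1's text for each match.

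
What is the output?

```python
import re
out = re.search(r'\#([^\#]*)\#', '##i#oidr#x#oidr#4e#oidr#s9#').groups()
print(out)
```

('',)

The match spans [0:2] → '##'.
Captured: group 1 = ''.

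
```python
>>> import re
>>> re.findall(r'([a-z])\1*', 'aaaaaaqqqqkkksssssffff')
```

['a', 'q', 'k', 's', 'f']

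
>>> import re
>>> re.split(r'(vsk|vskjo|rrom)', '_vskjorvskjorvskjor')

['_', 'vsk', 'jor', 'vsk', 'jor', 'vsk', 'jor']

Alternation isn't longest-match — the leftmost alternative that fits at this position is chosen.
Because the pattern has a capturing group, `split` also inserts each captured text between the pieces.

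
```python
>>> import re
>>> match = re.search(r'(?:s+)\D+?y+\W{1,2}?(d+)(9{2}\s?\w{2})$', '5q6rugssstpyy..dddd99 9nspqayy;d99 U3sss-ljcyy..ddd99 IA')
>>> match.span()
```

This matches one or more of a literal 's' (non-capturing group); then one or more of a non-digit (lazy); then one or more of the literal 'y', then 1 to 2 of a non-word character (lazy); then one or more of a literal 'd' (captured); then exactly 2 of a literal '9', then optionally whitespace, then exactly 2 of a word character (captured); then anchored at the end.
`search` walks the string left to right and returns the first match it finds.
The match spans [37:56] → 'sss-ljcyy..ddd99 IA'.
Captured: group 1 = 'ddd', group 2 = '99 IA'.

(37, 56)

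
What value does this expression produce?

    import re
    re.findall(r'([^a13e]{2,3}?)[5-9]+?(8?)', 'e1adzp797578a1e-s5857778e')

The pattern matches 2 to 3 of any character except [a13e] (lazy) (captured); then one or more of a character in [5-9] (lazy); then optionally a literal '8' (captured).
Lazy quantifiers expand one character at a time until the remainder of the pattern can match.
Matches: at [3:7] match 'dzp7', groups = ('dzp', ''); at [7:10] match '975', groups = ('97', ''); at [15:19] match '-s58', groups = ('-s', '8'); at [19:22] match '577', groups = ('57', '').
Multiple groups make `findall` return tuples — one 2-tuple for each match.

[('dzp', ''), ('97', ''), ('-s', '8'), ('57', '')]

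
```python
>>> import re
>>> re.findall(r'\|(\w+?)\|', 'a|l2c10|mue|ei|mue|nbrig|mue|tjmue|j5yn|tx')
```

['l2c10', 'ei', 'nbrig', 'tjmue']

One capturing group, so `findall` returns just the captured substring from each match — 4 in all.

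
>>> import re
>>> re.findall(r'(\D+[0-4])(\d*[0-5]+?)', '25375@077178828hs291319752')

[('@0', '7717882'), ('hs2', '91319752')]

This matches one or more of a non-digit, then a character in [0-4] (captured); then zero or more of a digit, then one or more of a character in [0-5] (lazy) (captured).
Walking the string: at [5:14] match '@07717882', groups = ('@0', '7717882'); at [15:26] match 'hs291319752', groups = ('hs2', '91319752').
`findall` packs the 2 group values into a tuple for every match.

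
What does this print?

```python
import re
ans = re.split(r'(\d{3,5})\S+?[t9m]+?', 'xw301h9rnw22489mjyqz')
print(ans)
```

The `?` after the quantifier makes it lazy — it takes as little as possible before letting the rest of the pattern try.
With a capturing group present, the delimiter's captured portion is kept in the result list.

['xw', '301', 'rnw', '2248', 'jyqz']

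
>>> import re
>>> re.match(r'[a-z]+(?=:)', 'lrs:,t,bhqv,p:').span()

`match` is anchored at position 0; if the pattern doesn't fit there, it returns None.
The match spans [0:3] → 'lrs'.

(0, 3)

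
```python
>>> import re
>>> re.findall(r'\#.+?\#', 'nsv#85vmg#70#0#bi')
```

Because the quantifier is non-greedy, it stops expanding at the earliest point where the rest of the pattern can succeed.
Walking the string: at [3:10] → '#85vmg#'; at [12:15] → '#0#'.
Since nothing is captured, `findall` lists the 2 matched substrings directly.

['#85vmg#', '#0#']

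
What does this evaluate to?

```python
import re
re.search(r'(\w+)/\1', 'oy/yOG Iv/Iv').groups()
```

A backreference is literal: `\1` must see the identical characters the first group matched.
`re.search` tries every starting position until one works.
The match spans [1:4] → 'y/y'.
Captured: group 1 = 'y'.

('y',)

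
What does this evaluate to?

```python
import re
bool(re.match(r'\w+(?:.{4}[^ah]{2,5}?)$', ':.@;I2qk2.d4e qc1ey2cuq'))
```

False

With `match`, the pattern is implicitly anchored at the beginning.
Here the pattern fails at index 0, so the call returns None, and `bool(None)` is False.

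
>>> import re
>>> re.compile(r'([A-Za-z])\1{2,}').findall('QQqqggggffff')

['g', 'f']

A backreference is literal: `\1` must see the identical characters the first group matched.
With a single group, `findall` returns only what that group captured — 2 items.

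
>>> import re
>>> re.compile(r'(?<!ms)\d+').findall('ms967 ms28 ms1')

['67', '8']

The negative lookaround is zero-width — it rules out positions where the adjacent text would match, without consuming anything.
Walking the string: at [3:5] → '67'; at [9:10] → '8'.
Since nothing is captured, `findall` lists the 2 matched substrings directly.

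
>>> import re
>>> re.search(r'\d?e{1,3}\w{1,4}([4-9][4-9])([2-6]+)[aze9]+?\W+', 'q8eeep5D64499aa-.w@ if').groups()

('64', '4')

This matches optionally a digit, then 1 to 3 of the literal 'e', then 1 to 4 of a word character; then a character in [4-9], then a character in [4-9] (captured); then one or more of a character in [2-6] (captured); then one or more of one of [aze9] (lazy); then one or more of a non-word character.
`re.search` scans for the first position where the pattern succeeds.
The match spans [1:17] → '8eeep5D64499aa-.'.
Captured: group 1 = '64', group 2 = '4'.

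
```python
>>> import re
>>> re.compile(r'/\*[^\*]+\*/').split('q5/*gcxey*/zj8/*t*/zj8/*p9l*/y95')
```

['q5', 'zj8', 'zj8', 'y95']

`split` removes every match and returns the 4 fragments in between.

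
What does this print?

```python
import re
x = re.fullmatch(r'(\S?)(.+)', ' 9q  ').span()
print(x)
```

(0, 5)

Pattern: optionally a non-whitespace character (captured); then one or more of any character (captured).
`fullmatch` succeeds only if the pattern covers the string from start to end.
The match spans [0:5] → ' 9q  '.
Captured: group 1 = '', group 2 = ' 9q  '.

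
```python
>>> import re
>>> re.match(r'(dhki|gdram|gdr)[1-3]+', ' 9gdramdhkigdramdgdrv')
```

None

With `match`, the pattern is implicitly anchored at the beginning.
Here position 0 doesn't satisfy it, so the call returns None.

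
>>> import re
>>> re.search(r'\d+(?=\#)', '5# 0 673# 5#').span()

The `(?=…)`/`(?<=…)` assertion just peeks at neighbouring text; it doesn't advance the match position.
The match spans [0:1] → '5'.

(0, 1)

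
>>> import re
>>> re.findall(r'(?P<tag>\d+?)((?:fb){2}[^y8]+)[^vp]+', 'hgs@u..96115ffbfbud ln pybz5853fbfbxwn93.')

[('5853', 'fbfbxwn93')]

With 2 capturing groups, `findall` returns a 2-tuple per match.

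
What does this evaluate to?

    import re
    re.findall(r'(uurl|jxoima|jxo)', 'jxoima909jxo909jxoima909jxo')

['jxoima', 'jxo', 'jxoima', 'jxo']

Alternation isn't longest-match — the leftmost alternative that fits at this position is chosen.
Walking the string: at [0:6] match 'jxoima', group 1 = 'jxoima'; at [9:12] match 'jxo', group 1 = 'jxo'; at [15:21] match 'jxoima', group 1 = 'jxoima'; at [24:27] match 'jxo', group 1 = 'jxo'.
`findall` collects group 1 from each match (4 total).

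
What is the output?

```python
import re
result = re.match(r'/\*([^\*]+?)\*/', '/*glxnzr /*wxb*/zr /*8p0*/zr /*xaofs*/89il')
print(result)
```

`re.match` won't scan ahead — the pattern has to work from the very first character.
Here the string doesn't start with a match, so the call returns None.

None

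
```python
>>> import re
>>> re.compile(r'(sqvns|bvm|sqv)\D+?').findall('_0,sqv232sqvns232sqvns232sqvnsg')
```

Branches in `(...|...)` are attempted left-to-right; the first branch that allows the whole pattern to succeed is taken.
With a single group, `findall` returns only what that group captured — 3 items.

['sqv', 'sqv', 'sqvns']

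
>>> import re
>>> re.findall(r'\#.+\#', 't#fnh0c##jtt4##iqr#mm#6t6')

['#fnh0c##jtt4##iqr#mm#']

Scanning left to right: at [1:22] → '#fnh0c##jtt4##iqr#mm#'.
Since nothing is captured, `findall` lists the 1 matched substring directly.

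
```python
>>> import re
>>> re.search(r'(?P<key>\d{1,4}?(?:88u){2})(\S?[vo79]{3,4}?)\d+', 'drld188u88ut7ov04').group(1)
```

'188u88u'

The match spans [4:17] → '188u88ut7ov04'.
Captured: group 1 = '188u88u', group 2 = 't7ov'.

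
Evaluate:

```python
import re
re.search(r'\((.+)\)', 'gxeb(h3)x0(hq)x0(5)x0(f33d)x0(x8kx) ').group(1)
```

'h3)x0(hq)x0(5)x0(f33d)x0(x8kx'

Unlike `match`, `search` isn't anchored — it looks for the pattern anywhere in the string.
The match spans [4:35] → '(h3)x0(hq)x0(5)x0(f33d)x0(x8kx)'.
Captured: group 1 = 'h3)x0(hq)x0(5)x0(f33d)x0(x8kx'.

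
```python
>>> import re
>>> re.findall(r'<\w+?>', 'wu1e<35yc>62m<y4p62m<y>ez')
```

['<35yc>', '<y>']

Matches: at [4:10] → '<35yc>'; at [20:23] → '<y>'.
`findall` yields the raw match text (2 of them) because the pattern has no groups.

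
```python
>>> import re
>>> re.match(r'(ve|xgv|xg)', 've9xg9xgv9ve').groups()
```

('ve',)

With `match`, the pattern is implicitly anchored at the beginning.
The match spans [0:2] → 've'.
Captured: group 1 = 've'.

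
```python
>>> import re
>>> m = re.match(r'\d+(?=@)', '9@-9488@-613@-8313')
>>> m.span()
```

`re.match` only tries the pattern at the start of the string.
The match spans [0:1] → '9'.

(0, 1)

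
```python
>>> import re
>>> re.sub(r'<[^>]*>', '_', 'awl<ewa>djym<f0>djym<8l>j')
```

Matches: at [3:8] → '<ewa>'; at [12:16] → '<f0>'; at [20:24] → '<8l>'.
Each match is replaced by '_'.

'awl_djym_djym_j'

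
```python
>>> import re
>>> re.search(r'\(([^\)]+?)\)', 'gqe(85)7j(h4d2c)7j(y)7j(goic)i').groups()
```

The match spans [3:7] → '(85)'.
Captured: group 1 = '85'.

('85',)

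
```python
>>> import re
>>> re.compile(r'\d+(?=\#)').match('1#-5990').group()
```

The positive lookaround only admits positions where the adjacent text matches; those characters stay outside the span.
`re.match` won't scan ahead — the pattern has to work from the very first character.
The match spans [0:1] → '1'.

'1'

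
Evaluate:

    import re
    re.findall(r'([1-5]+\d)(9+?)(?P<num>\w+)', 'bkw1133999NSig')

[('11339', '9', '9NSig')]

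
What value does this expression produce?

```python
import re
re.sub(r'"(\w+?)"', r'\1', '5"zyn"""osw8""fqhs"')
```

'5zyn"osw8fqhs'

Matches: at [1:6] → '"zyn"'; at [7:13] → '"osw8"'; at [13:19] → '"fqhs"'.
The replacement refers to a captured group, so each match is rewritten using its own captured text.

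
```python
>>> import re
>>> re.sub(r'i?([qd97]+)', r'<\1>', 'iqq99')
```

'<qq99>'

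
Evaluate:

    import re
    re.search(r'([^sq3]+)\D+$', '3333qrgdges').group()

The match spans [5:11] → 'rgdges'.

'rgdges'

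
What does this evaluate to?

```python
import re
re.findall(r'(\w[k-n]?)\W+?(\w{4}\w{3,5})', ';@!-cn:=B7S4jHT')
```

[('cn', 'B7S4jHT')]

Pattern: a word character, then optionally a character in [k-n] (captured); then one or more of a non-word character (lazy); then exactly 4 of a word character, then 3 to 5 of a word character (captured).
Walking the string: at [4:15] match 'cn:=B7S4jHT', groups = ('cn', 'B7S4jHT').
2 groups means the one result is a tuple of 2 captured strings — 1 here.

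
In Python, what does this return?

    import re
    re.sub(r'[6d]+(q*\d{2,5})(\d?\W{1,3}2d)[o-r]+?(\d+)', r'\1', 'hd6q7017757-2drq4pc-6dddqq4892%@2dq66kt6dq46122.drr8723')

'hd6q7017757-2drq4pc-qq4892kt6dq46122.drr8723'

This matches one or more of one of [6d]; then zero or more of the literal 'q', then 2 to 5 of a digit (captured); then optionally a digit, then 1 to 3 of a non-word character, then the literal '2d' (captured); then one or more of a character in [o-r] (lazy); then one or more of a digit (captured).
Matches: at [20:37] → '6dddqq4892%@2dq66'.
`\1` in the replacement pulls in group 1's text for each match.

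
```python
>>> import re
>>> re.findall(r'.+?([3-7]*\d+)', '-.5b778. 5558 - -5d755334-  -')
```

A `+?`/`*?`/`{m,n}?` starts at its minimum and grows only as far as needed for what follows to match.
One capturing group, so `findall` returns just the captured substring from each match — 5 in all.

['5', '778', '5558', '5', '755334']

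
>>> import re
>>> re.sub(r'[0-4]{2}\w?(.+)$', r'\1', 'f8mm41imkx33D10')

'f8mmmkx33D10'

Pattern: exactly 2 of a character in [0-4], then optionally a word character; then one or more of any character (captured); then anchored at the end.
Matches: at [4:15] → '41imkx33D10'.
`\1` in the replacement pulls in group 1's text for each match.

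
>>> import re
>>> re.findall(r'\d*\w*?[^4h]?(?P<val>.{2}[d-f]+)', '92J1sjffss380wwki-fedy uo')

['sjff', 'i-fed']

The `?` after the quantifier makes it lazy — it takes as little as possible before letting the rest of the pattern try.
`findall` collects group 1 from each match (2 total).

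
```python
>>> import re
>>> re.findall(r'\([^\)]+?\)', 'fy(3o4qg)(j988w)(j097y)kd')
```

['(3o4qg)', '(j988w)', '(j097y)']

No capturing groups, so `findall` returns the 3 full match strings.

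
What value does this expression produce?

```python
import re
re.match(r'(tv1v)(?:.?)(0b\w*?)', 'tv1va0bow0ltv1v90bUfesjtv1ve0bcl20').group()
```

Pattern: the literal 'tv', then the literal '1v' (captured); then optionally any character (non-capturing group); then the literal '0b', then zero or more of a word character (lazy) (captured).
A non-greedy quantifier consumes as few characters as it can — just enough that the remainder of the pattern still matches from where it stops; whatever follows it matches normally.
`re.match` won't scan ahead — the pattern has to work from the very first character.
The match spans [0:7] → 'tv1va0b'.
Captured: group 1 = 'tv1v', group 2 = '0b'.

'tv1va0b'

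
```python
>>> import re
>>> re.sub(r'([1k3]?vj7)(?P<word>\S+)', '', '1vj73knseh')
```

Every occurrence is swapped for ''.

''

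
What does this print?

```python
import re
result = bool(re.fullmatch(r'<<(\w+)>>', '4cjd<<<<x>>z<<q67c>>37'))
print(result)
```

False

For `fullmatch`, every character of the input must be accounted for by the pattern.
Here there's no way to consume every character, so the call returns None, and `bool(None)` is False.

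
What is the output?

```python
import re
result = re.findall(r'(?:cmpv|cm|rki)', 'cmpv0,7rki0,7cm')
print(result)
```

['cmpv', 'rki', 'cm']

Alternation tries branches left to right and keeps the first one that lets the overall match succeed at that position.
`findall` yields the raw match text (3 of them) because the pattern has no groups.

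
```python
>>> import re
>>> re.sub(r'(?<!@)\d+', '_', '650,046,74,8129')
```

'_,_,_,_'

`(?!…)`/`(?<!…)` only lets a position through if the neighbouring text does NOT match; no characters are consumed.
Matches: at [0:3] → '650'; at [4:7] → '046'; at [8:10] → '74'; at [11:15] → '8129'.
`sub` substitutes '_' at each match site.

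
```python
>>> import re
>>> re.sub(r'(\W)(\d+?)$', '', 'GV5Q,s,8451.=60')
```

Every occurrence is swapped for ''.

'GV5Q,s,8451.'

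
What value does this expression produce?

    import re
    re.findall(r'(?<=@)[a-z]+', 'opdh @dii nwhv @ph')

The positive lookaround only admits positions where the adjacent text matches; those characters stay outside the span.
`findall` yields the raw match text (2 of them) because the pattern has no groups.

['dii', 'ph']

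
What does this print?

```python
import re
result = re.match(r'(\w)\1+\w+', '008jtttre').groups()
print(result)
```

('0',)

`\1` is not a pattern — it's the concrete string captured by group 1, re-applied verbatim.
With `match`, the pattern is implicitly anchored at the beginning.
The match spans [0:9] → '008jtttre'.
Captured: group 1 = '0'.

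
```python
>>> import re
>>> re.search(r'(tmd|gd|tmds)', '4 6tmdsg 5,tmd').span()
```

`|` is ordered: at each position the engine commits to the first alternative that works.
The match spans [3:6] → 'tmd'.

(3, 6)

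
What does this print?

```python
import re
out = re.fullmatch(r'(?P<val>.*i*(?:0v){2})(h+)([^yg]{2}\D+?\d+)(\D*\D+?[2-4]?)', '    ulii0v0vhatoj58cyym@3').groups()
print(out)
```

The match spans [0:25] → '    ulii0v0vhatoj58cyym@3'.
Captured: group 1 = '    ulii0v0v', group 2 = 'h', group 3 = 'atoj58', group 4 = 'cyym@3'.

('    ulii0v0v', 'h', 'atoj58', 'cyym@3')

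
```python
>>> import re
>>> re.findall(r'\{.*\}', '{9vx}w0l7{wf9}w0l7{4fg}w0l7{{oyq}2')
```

['{9vx}w0l7{wf9}w0l7{4fg}w0l7{{oyq}']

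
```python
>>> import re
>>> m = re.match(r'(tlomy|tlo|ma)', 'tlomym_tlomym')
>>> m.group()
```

The regex engine tests alternatives in the order written; an earlier branch that matches wins even if a later one would match more.
`match` is anchored at position 0; if the pattern doesn't fit there, it returns None.
The match spans [0:5] → 'tlomy'.
Captured: group 1 = 'tlomy'.

'tlomy'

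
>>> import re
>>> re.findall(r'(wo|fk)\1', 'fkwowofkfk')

After group 1 captures some text, `\1` only succeeds where that same text appears again.
Scanning left to right: at [2:6] match 'wowo', group 1 = 'wo'; at [6:10] match 'fkfk', group 1 = 'fk'.
With a single group, `findall` returns only what that group captured — 2 items.

['wo', 'fk']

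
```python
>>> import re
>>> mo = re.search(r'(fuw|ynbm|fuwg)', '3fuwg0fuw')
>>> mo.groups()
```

The match spans [1:4] → 'fuw'.
Captured: group 1 = 'fuw'.

('fuw',)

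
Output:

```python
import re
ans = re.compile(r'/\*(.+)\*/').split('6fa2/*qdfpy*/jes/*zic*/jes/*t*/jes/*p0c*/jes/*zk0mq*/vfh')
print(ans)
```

Matches to split on: at [4:53] → '/*qdfpy*/jes/*zic*/jes/*t*/jes/*p0c*/jes/*zk0mq*/'.
The group in the pattern means `split` returns the separators' captures alongside the pieces.

['6fa2', 'qdfpy*/jes/*zic*/jes/*t*/jes/*p0c*/jes/*zk0mq', 'vfh']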